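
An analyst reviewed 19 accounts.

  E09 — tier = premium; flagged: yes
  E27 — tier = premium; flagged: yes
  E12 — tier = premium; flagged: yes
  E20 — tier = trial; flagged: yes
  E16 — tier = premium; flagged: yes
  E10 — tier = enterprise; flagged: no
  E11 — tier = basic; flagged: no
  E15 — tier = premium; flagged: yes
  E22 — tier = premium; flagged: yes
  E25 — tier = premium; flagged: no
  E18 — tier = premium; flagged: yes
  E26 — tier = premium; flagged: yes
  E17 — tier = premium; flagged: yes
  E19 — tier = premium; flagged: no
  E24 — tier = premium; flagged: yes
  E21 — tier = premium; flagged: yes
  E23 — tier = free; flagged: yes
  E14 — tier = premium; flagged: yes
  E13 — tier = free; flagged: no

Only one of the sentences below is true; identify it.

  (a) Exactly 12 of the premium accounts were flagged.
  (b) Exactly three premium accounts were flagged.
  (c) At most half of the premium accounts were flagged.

(a)

|A| = 14, |A ∩ B| = 12, |A ∖ B| = 2.
(a) requires |A ∩ B| = 12: true.
(b) requires |A ∩ B| = 3: false.
(c) requires |A ∩ B| ≤ |A ∖ B|: false.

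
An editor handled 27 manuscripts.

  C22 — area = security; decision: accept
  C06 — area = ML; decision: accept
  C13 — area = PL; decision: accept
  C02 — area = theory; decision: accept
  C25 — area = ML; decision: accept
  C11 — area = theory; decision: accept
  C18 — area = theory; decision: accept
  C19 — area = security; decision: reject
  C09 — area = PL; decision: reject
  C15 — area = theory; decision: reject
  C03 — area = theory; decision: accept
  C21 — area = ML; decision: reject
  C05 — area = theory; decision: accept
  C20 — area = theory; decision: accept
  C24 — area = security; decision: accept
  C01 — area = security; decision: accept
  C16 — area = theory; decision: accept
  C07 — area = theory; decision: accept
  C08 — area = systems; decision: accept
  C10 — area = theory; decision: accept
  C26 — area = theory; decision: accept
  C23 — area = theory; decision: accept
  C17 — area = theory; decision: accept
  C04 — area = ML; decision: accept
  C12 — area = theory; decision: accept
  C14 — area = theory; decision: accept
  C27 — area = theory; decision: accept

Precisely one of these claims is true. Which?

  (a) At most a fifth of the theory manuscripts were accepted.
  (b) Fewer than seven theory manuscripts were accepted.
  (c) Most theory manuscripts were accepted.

|A| = 16, |A ∩ B| = 15, |A ∖ B| = 1.
(a) requires |A ∩ B| / |A| ≤ 1/5: false.
(b) requires |A ∩ B| < 7: false.
(c) requires |A ∩ B| > |A ∖ B|: true.

(c)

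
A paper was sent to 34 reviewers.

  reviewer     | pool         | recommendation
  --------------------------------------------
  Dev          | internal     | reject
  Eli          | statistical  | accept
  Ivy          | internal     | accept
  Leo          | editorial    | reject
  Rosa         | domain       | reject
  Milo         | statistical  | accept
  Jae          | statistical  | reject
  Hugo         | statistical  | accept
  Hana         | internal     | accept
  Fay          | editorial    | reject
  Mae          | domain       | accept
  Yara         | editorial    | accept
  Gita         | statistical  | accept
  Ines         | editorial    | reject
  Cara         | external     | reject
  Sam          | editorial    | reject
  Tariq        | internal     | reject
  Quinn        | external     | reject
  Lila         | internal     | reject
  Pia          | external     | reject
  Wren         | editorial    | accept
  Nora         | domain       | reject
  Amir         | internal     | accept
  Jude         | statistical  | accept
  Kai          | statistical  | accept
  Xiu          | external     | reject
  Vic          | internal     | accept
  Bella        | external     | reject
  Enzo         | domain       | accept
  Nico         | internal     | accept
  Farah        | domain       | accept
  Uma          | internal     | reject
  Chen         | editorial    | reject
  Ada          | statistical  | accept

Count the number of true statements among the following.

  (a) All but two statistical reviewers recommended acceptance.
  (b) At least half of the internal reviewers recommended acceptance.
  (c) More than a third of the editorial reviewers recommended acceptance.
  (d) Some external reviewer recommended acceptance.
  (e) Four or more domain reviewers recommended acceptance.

1

(a) statistical: |A| = 8, |A ∩ B| = 7; needs |A ∖ B| = 2 — false.
(b) internal: |A| = 9, |A ∩ B| = 5; needs |A ∩ B| ≥ |A ∖ B| — true.
(c) editorial: |A| = 7, |A ∩ B| = 2; needs |A ∩ B| / |A| > 1/3 — false.
(d) external: |A| = 5, |A ∩ B| = 0; needs A ∩ B ≠ ∅ (|A ∩ B| ≥ 1) — false.
(e) domain: |A| = 5, |A ∩ B| = 3; needs |A ∩ B| ≥ 4 — false.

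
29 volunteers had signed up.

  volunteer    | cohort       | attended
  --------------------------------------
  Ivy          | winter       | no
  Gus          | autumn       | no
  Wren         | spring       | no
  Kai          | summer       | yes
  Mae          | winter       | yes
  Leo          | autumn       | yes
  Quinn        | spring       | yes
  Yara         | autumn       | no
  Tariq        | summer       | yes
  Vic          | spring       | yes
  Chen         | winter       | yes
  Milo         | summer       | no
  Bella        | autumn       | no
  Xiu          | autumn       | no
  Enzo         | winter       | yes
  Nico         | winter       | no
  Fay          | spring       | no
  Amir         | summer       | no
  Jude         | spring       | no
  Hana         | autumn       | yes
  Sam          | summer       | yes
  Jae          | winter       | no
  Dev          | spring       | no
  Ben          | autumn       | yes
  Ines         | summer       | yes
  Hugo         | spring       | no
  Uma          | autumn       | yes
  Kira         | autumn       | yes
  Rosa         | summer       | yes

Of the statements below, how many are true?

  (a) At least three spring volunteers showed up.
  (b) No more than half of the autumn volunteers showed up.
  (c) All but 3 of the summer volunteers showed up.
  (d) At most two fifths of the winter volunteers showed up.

0

(a) spring: |A| = 7, |A ∩ B| = 2; needs |A ∩ B| ≥ 3 — false.
(b) autumn: |A| = 9, |A ∩ B| = 5; needs |A ∩ B| ≤ |A ∖ B| — false.
(c) summer: |A| = 7, |A ∩ B| = 5; needs |A ∖ B| = 3 — false.
(d) winter: |A| = 6, |A ∩ B| = 3; needs |A ∩ B| / |A| ≤ 2/5 — false.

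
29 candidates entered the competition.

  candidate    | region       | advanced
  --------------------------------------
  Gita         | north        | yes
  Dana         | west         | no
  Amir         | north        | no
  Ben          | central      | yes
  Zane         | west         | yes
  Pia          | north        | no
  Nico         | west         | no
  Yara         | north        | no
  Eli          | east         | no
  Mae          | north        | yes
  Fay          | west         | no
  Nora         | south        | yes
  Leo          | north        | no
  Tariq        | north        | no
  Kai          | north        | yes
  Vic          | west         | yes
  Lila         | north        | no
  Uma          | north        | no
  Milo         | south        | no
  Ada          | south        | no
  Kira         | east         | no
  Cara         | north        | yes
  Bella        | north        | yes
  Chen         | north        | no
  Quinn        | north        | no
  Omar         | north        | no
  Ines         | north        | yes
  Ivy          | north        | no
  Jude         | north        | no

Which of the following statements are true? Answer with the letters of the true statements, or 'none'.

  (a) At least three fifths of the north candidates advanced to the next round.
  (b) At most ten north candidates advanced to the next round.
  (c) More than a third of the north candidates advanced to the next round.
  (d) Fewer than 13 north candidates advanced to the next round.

|A| = 18, |A ∩ B| = 6, |A ∖ B| = 12.
(a) |A ∩ B| / |A| ≥ 3/5: fails.
(b) |A ∩ B| ≤ 10: holds.
(c) |A ∩ B| / |A| > 1/3: fails.
(d) |A ∩ B| < 13: holds.

(b), (d)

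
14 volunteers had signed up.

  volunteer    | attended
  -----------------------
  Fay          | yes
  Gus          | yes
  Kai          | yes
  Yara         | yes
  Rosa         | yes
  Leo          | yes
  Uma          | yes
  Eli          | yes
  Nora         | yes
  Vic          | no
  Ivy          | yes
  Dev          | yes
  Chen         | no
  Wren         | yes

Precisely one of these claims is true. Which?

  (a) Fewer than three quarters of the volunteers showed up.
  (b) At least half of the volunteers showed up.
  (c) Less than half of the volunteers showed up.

(b)

|A| = 14, |A ∩ B| = 12, |A ∖ B| = 2.
(a) requires |A ∩ B| / |A| < 3/4: false.
(b) requires |A ∩ B| ≥ |A ∖ B|: true.
(c) requires |A ∩ B| < |A ∖ B|: false.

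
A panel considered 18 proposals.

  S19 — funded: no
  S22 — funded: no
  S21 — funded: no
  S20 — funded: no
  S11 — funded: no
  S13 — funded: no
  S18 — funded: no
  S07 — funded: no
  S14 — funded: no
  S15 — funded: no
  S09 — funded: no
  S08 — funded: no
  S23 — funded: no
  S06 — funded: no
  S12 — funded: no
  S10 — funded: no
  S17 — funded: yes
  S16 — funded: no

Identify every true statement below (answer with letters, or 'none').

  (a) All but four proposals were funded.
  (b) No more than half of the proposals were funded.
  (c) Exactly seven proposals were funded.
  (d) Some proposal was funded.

|A| = 18, |A ∩ B| = 1, |A ∖ B| = 17.
(a) |A ∖ B| = 4: fails.
(b) |A ∩ B| ≤ |A ∖ B|: holds.
(c) |A ∩ B| = 7: fails.
(d) A ∩ B ≠ ∅ (|A ∩ B| ≥ 1): holds.

(b), (d)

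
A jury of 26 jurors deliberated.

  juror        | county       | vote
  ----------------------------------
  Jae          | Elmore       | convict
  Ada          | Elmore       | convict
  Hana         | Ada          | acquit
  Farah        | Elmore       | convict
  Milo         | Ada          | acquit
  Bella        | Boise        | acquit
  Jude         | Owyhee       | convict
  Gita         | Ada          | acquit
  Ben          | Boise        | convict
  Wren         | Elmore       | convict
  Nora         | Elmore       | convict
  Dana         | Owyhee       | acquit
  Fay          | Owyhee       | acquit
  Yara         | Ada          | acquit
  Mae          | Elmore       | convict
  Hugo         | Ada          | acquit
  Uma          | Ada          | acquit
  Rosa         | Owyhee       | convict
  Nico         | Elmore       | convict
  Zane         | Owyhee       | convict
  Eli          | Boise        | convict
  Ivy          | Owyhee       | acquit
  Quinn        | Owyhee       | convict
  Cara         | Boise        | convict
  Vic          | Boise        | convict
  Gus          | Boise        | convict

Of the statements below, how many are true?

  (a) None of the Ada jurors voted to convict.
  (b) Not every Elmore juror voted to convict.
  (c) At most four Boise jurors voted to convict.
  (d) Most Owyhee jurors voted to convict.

(a) Ada: |A| = 6, |A ∩ B| = 0; needs A ∩ B = ∅ (|A ∩ B| = 0) — true.
(b) Elmore: |A| = 7, |A ∩ B| = 7; needs A ⊄ B (|A ∖ B| ≥ 1) — false.
(c) Boise: |A| = 6, |A ∩ B| = 5; needs |A ∩ B| ≤ 4 — false.
(d) Owyhee: |A| = 7, |A ∩ B| = 4; needs |A ∩ B| > |A ∖ B| — true.

2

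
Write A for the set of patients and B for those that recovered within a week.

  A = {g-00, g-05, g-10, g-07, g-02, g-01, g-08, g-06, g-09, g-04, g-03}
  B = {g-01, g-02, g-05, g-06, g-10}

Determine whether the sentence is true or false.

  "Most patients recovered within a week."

The determiner here denotes the relation: |A ∩ B| > |A ∖ B|.
A (the restrictor) = {g-00, g-05, g-10, g-07, g-02, g-01, g-08, g-06, g-09, g-04, g-03}, |A| = 11.
A ∩ B = {g-05, g-10, g-02, g-01, g-06}, so |A ∩ B| = 5.
A ∖ B = {g-00, g-07, g-08, g-09, g-04, g-03}, so |A ∖ B| = 6.
5 < 6, so the statement is false.

False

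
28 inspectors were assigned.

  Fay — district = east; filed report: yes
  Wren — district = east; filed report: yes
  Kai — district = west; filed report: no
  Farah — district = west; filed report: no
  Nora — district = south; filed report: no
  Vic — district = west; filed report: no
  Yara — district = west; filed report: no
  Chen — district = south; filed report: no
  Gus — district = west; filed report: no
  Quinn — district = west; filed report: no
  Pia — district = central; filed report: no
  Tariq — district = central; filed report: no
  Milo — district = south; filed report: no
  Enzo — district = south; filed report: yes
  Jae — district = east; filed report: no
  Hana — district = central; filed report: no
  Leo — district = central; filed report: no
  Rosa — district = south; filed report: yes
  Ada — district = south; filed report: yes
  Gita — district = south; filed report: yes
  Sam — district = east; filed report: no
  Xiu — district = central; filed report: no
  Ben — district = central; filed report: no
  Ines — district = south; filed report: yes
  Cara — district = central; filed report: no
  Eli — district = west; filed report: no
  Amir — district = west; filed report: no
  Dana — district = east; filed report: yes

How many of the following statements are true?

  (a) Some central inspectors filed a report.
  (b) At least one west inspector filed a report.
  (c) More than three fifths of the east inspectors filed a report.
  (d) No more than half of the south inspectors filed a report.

(a) central: |A| = 7, |A ∩ B| = 0; needs A ∩ B ≠ ∅ (|A ∩ B| ≥ 1) — false.
(b) west: |A| = 8, |A ∩ B| = 0; needs A ∩ B ≠ ∅ (|A ∩ B| ≥ 1) — false.
(c) east: |A| = 5, |A ∩ B| = 3; needs |A ∩ B| / |A| > 3/5 — false.
(d) south: |A| = 8, |A ∩ B| = 5; needs |A ∩ B| ≤ |A ∖ B| — false.

0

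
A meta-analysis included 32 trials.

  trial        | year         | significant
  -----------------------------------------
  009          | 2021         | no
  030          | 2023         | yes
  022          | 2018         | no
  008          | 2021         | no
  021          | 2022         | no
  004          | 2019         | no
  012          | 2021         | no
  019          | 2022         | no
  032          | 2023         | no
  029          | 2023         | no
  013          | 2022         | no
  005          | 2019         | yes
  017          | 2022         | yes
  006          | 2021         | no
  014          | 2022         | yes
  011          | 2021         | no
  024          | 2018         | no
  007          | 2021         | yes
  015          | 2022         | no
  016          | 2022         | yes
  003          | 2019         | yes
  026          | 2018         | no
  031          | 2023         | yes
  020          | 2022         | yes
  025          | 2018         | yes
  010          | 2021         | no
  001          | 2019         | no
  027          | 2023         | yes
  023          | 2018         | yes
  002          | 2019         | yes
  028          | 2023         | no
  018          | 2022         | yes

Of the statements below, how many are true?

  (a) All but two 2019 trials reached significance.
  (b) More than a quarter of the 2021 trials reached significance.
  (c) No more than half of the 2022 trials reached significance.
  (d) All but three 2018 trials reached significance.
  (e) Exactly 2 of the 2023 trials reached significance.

(a) 2019: |A| = 5, |A ∩ B| = 3; needs |A ∖ B| = 2 — true.
(b) 2021: |A| = 7, |A ∩ B| = 1; needs |A ∩ B| / |A| > 1/4 — false.
(c) 2022: |A| = 9, |A ∩ B| = 5; needs |A ∩ B| ≤ |A ∖ B| — false.
(d) 2018: |A| = 5, |A ∩ B| = 2; needs |A ∖ B| = 3 — true.
(e) 2023: |A| = 6, |A ∩ B| = 3; needs |A ∩ B| = 2 — false.

2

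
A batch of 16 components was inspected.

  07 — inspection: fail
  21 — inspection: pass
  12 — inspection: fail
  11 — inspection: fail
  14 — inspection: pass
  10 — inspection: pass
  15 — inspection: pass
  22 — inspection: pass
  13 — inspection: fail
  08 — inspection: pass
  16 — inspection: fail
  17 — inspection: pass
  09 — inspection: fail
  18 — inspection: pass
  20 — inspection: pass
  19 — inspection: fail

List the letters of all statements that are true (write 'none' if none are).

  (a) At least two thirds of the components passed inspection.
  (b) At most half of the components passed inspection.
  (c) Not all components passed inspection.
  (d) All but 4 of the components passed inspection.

|A| = 16, |A ∩ B| = 9, |A ∖ B| = 7.
(a) |A ∩ B| / |A| ≥ 2/3: fails.
(b) |A ∩ B| ≤ |A ∖ B|: fails.
(c) A ⊄ B (|A ∖ B| ≥ 1): holds.
(d) |A ∖ B| = 4: fails.

(c)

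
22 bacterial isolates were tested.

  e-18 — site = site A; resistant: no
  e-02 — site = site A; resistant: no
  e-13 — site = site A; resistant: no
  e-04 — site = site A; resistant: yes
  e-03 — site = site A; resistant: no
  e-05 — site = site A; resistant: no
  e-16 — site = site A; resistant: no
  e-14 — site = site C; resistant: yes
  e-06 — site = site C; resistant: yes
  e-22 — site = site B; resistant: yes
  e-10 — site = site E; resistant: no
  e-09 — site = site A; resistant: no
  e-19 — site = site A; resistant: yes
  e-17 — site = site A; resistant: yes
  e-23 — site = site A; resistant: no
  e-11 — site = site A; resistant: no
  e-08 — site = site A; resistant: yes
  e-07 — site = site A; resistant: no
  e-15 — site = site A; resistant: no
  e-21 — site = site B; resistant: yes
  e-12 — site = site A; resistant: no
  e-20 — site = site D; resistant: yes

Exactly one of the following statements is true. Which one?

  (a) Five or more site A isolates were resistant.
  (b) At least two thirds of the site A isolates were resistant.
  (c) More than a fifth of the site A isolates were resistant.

|A| = 16, |A ∩ B| = 4, |A ∖ B| = 12.
(a) requires |A ∩ B| ≥ 5: false.
(b) requires |A ∩ B| / |A| ≥ 2/3: false.
(c) requires |A ∩ B| / |A| > 1/5: true.

(c)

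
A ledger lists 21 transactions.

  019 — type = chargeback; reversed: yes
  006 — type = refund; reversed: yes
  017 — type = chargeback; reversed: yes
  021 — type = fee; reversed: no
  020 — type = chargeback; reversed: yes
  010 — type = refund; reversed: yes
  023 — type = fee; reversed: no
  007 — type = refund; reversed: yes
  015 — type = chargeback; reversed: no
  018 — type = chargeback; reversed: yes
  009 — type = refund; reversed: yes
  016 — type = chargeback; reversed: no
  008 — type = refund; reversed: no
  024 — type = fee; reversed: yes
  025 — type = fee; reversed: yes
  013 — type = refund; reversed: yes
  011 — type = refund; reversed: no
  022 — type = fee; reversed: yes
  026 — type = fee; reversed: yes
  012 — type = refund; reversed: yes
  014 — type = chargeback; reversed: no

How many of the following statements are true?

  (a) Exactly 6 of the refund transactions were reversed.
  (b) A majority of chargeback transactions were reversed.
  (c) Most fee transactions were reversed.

(a) refund: |A| = 8, |A ∩ B| = 6; needs |A ∩ B| = 6 — true.
(b) chargeback: |A| = 7, |A ∩ B| = 4; needs |A ∩ B| > |A ∖ B| — true.
(c) fee: |A| = 6, |A ∩ B| = 4; needs |A ∩ B| > |A ∖ B| — true.

3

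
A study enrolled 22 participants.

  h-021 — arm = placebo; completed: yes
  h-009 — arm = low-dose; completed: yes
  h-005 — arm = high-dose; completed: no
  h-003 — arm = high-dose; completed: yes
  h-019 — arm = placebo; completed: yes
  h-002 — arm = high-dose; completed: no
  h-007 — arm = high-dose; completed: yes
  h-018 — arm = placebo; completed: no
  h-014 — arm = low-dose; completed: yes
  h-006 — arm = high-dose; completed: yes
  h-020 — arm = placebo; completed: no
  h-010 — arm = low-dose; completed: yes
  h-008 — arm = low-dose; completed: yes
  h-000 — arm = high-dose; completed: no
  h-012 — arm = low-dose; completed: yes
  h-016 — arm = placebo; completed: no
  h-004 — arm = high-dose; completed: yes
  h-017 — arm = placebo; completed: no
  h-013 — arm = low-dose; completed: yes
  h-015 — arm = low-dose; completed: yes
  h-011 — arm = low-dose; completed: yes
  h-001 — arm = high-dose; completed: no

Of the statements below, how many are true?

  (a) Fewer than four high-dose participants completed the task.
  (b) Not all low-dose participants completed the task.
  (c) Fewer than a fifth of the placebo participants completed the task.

0

(a) high-dose: |A| = 8, |A ∩ B| = 4; needs |A ∩ B| < 4 — false.
(b) low-dose: |A| = 8, |A ∩ B| = 8; needs A ⊄ B (|A ∖ B| ≥ 1) — false.
(c) placebo: |A| = 6, |A ∩ B| = 2; needs |A ∩ B| / |A| < 1/5 — false.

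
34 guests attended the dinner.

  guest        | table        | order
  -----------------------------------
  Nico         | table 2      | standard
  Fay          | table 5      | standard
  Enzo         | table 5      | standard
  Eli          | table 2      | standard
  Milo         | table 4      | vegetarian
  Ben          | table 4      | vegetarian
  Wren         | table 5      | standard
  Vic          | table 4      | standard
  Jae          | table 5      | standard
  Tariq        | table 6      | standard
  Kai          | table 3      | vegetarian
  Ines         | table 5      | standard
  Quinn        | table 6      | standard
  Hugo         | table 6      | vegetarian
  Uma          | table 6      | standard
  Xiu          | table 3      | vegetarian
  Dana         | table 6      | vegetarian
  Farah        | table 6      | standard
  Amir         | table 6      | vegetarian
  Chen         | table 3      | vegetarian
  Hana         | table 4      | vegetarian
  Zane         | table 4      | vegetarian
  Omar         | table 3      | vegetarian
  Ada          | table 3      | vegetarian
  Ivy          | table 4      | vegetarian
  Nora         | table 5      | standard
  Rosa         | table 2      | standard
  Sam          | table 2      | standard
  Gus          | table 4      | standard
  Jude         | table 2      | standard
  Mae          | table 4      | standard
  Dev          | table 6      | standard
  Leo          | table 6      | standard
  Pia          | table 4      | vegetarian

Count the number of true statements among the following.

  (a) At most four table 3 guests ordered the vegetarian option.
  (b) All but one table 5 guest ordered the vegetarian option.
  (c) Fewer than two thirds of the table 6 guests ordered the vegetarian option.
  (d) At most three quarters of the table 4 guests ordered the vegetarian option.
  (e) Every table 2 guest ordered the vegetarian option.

2

(a) table 3: |A| = 5, |A ∩ B| = 5; needs |A ∩ B| ≤ 4 — false.
(b) table 5: |A| = 6, |A ∩ B| = 0; needs |A ∖ B| = 1 — false.
(c) table 6: |A| = 9, |A ∩ B| = 3; needs |A ∩ B| / |A| < 2/3 — true.
(d) table 4: |A| = 9, |A ∩ B| = 6; needs |A ∩ B| / |A| ≤ 3/4 — true.
(e) table 2: |A| = 5, |A ∩ B| = 0; needs A ⊆ B, i.e. every element of A is in B (|A ∖ B| = 0) — false.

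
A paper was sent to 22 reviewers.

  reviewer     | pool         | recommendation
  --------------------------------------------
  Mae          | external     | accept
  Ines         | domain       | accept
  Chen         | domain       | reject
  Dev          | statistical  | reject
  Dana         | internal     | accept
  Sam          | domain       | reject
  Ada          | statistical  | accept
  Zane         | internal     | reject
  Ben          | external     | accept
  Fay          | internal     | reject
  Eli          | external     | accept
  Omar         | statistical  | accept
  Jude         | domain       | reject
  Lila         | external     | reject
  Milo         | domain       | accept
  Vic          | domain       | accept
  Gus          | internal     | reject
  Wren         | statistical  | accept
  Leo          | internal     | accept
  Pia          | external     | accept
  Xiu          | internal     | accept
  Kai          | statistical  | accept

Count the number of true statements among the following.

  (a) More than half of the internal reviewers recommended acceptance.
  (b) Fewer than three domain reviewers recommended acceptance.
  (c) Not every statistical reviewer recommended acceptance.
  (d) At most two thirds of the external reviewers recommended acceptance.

(a) internal: |A| = 6, |A ∩ B| = 3; needs |A ∩ B| > |A ∖ B| — false.
(b) domain: |A| = 6, |A ∩ B| = 3; needs |A ∩ B| < 3 — false.
(c) statistical: |A| = 5, |A ∩ B| = 4; needs A ⊄ B (|A ∖ B| ≥ 1) — true.
(d) external: |A| = 5, |A ∩ B| = 4; needs |A ∩ B| / |A| ≤ 2/3 — false.

1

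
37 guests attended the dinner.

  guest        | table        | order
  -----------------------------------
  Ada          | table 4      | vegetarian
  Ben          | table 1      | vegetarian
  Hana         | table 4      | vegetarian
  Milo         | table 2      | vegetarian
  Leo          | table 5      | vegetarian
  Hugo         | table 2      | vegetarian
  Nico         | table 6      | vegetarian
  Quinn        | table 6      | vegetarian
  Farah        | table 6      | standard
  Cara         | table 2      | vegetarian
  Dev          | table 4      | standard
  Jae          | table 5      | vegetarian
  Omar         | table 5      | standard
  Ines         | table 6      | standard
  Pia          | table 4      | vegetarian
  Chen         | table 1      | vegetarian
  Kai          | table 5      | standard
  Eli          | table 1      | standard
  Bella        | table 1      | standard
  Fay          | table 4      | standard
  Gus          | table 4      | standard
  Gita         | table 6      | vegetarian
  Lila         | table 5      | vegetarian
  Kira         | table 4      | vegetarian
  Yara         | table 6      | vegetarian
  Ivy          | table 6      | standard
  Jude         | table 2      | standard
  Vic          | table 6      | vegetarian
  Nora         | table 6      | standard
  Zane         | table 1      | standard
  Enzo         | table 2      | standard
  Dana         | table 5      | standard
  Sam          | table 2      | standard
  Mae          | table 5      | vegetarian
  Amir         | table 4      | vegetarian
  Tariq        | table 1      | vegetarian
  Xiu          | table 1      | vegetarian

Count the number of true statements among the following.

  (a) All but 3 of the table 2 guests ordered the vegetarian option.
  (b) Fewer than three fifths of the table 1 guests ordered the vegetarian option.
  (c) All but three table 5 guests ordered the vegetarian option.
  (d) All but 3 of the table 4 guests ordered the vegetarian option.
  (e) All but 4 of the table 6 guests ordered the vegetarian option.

(a) table 2: |A| = 6, |A ∩ B| = 3; needs |A ∖ B| = 3 — true.
(b) table 1: |A| = 7, |A ∩ B| = 4; needs |A ∩ B| / |A| < 3/5 — true.
(c) table 5: |A| = 7, |A ∩ B| = 4; needs |A ∖ B| = 3 — true.
(d) table 4: |A| = 8, |A ∩ B| = 5; needs |A ∖ B| = 3 — true.
(e) table 6: |A| = 9, |A ∩ B| = 5; needs |A ∖ B| = 4 — true.

5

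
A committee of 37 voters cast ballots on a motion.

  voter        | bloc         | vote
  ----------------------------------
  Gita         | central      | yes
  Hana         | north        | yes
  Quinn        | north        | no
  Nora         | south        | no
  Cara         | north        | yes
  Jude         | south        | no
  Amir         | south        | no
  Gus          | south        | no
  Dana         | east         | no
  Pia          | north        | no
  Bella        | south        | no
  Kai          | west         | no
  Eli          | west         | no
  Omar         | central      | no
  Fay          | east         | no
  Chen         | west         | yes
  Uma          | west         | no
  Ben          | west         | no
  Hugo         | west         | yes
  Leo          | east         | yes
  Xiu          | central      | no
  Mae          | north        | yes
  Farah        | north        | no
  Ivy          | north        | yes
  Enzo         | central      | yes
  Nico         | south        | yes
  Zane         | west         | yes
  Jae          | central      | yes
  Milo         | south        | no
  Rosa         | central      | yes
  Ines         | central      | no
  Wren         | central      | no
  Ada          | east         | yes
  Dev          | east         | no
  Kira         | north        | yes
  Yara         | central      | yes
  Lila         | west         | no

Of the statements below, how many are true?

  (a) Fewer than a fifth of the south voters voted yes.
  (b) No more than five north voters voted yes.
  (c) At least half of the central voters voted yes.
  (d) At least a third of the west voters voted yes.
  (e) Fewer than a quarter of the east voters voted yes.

4

(a) south: |A| = 7, |A ∩ B| = 1; needs |A ∩ B| / |A| < 1/5 — true.
(b) north: |A| = 8, |A ∩ B| = 5; needs |A ∩ B| ≤ 5 — true.
(c) central: |A| = 9, |A ∩ B| = 5; needs |A ∩ B| ≥ |A ∖ B| — true.
(d) west: |A| = 8, |A ∩ B| = 3; needs |A ∩ B| / |A| ≥ 1/3 — true.
(e) east: |A| = 5, |A ∩ B| = 2; needs |A ∩ B| / |A| < 1/4 — false.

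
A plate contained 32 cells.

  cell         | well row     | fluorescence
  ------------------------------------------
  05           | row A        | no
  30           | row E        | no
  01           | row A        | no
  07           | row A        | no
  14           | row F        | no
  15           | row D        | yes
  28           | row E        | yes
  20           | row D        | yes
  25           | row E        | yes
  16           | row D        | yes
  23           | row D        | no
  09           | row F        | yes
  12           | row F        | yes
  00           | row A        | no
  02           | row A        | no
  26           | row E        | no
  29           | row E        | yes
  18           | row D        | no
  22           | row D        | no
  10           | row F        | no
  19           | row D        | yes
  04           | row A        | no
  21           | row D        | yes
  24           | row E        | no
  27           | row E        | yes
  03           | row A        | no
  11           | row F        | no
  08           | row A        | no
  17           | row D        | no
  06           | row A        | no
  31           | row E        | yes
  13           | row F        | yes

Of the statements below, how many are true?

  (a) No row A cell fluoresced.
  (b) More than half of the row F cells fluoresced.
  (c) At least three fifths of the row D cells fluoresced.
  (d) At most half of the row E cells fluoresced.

(a) row A: |A| = 9, |A ∩ B| = 0; needs A ∩ B = ∅ (|A ∩ B| = 0) — true.
(b) row F: |A| = 6, |A ∩ B| = 3; needs |A ∩ B| > |A ∖ B| — false.
(c) row D: |A| = 9, |A ∩ B| = 5; needs |A ∩ B| / |A| ≥ 3/5 — false.
(d) row E: |A| = 8, |A ∩ B| = 5; needs |A ∩ B| ≤ |A ∖ B| — false.

1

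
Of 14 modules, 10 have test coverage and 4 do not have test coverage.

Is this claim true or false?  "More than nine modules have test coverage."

True

The determiner here denotes the relation: |A ∩ B| > 9.
|A| = 14, |A ∩ B| = 10, |A ∖ B| = 4.
|A ∩ B| = 10, so the statement is true.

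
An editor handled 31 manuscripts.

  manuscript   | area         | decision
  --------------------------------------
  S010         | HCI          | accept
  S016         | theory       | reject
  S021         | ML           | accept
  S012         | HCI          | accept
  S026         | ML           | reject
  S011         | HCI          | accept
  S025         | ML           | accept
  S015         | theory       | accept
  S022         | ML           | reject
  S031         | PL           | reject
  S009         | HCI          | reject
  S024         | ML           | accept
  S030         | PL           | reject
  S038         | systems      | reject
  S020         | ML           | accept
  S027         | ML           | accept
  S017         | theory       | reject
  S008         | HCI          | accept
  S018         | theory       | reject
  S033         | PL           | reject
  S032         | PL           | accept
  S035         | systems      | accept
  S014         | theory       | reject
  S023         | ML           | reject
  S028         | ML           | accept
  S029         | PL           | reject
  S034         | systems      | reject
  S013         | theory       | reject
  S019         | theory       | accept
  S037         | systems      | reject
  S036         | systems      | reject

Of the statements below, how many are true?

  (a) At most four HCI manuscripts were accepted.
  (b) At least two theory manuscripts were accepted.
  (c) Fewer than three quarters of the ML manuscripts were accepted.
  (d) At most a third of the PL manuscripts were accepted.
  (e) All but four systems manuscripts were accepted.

(a) HCI: |A| = 5, |A ∩ B| = 4; needs |A ∩ B| ≤ 4 — true.
(b) theory: |A| = 7, |A ∩ B| = 2; needs |A ∩ B| ≥ 2 — true.
(c) ML: |A| = 9, |A ∩ B| = 6; needs |A ∩ B| / |A| < 3/4 — true.
(d) PL: |A| = 5, |A ∩ B| = 1; needs |A ∩ B| / |A| ≤ 1/3 — true.
(e) systems: |A| = 5, |A ∩ B| = 1; needs |A ∖ B| = 4 — true.

5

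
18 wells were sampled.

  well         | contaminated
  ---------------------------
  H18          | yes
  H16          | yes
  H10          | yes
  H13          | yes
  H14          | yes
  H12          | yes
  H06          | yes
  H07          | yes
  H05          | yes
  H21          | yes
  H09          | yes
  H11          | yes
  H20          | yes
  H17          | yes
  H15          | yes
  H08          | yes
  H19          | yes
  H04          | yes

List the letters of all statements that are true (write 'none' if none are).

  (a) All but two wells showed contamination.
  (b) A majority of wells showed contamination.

|A| = 18, |A ∩ B| = 18, |A ∖ B| = 0.
(a) |A ∖ B| = 2: fails.
(b) |A ∩ B| > |A ∖ B|: holds.

(b)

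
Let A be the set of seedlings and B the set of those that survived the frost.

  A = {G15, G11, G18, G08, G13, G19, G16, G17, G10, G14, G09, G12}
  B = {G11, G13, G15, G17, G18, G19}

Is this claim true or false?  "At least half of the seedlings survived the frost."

Truth condition: |A ∩ B| ≥ |A ∖ B|.
A (the restrictor) = {G15, G11, G18, G08, G13, G19, G16, G17, G10, G14, G09, G12}, |A| = 12.
A ∩ B = {G15, G11, G18, G13, G19, G17}, so |A ∩ B| = 6.
A ∖ B = {G08, G16, G10, G14, G09, G12}, so |A ∖ B| = 6.
6 = 6, so the statement is true.

True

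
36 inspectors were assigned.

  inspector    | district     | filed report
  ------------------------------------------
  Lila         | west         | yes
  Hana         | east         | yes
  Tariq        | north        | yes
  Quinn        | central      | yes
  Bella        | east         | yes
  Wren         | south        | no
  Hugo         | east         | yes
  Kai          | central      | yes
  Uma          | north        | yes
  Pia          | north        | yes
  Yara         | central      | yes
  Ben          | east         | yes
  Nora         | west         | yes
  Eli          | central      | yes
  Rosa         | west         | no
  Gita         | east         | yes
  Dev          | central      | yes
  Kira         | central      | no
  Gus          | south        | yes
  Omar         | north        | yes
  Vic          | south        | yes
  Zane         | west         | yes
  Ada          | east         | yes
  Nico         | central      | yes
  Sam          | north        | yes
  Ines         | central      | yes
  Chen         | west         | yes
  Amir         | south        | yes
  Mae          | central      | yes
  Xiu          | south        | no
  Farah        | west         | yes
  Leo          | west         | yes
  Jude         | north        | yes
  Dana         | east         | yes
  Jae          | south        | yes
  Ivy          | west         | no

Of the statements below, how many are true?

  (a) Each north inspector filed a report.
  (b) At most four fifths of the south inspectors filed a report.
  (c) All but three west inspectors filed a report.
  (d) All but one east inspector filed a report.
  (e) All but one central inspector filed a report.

3

(a) north: |A| = 6, |A ∩ B| = 6; needs A ⊆ B, i.e. every element of A is in B (|A ∖ B| = 0) — true.
(b) south: |A| = 6, |A ∩ B| = 4; needs |A ∩ B| / |A| ≤ 4/5 — true.
(c) west: |A| = 8, |A ∩ B| = 6; needs |A ∖ B| = 3 — false.
(d) east: |A| = 7, |A ∩ B| = 7; needs |A ∖ B| = 1 — false.
(e) central: |A| = 9, |A ∩ B| = 8; needs |A ∖ B| = 1 — true.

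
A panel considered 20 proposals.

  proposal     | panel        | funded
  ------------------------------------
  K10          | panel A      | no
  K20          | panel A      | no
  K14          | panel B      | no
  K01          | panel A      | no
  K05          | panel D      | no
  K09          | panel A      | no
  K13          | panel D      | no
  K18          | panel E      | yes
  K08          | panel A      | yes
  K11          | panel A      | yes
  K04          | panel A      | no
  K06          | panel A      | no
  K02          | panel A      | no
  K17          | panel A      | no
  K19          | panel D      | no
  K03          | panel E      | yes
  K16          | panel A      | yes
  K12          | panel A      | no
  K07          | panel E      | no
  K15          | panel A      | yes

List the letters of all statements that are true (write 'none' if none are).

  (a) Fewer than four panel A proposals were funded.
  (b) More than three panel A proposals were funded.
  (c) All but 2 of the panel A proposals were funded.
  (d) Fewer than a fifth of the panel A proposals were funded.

(b)

|A| = 13, |A ∩ B| = 4, |A ∖ B| = 9.
(a) |A ∩ B| < 4: fails.
(b) |A ∩ B| > 3: holds.
(c) |A ∖ B| = 2: fails.
(d) |A ∩ B| / |A| < 1/5: fails.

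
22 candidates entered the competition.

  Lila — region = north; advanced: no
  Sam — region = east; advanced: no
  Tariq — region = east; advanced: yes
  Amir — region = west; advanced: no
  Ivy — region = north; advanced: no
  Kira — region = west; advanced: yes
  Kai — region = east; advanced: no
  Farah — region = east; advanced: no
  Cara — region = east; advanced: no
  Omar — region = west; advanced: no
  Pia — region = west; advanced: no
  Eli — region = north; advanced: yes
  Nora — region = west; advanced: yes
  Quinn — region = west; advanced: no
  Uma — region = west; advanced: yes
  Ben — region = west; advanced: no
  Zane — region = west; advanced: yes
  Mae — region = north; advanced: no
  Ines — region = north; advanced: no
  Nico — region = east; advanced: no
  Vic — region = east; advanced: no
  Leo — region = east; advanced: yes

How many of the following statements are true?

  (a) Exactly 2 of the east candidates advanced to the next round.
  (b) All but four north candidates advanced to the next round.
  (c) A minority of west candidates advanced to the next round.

3

(a) east: |A| = 8, |A ∩ B| = 2; needs |A ∩ B| = 2 — true.
(b) north: |A| = 5, |A ∩ B| = 1; needs |A ∖ B| = 4 — true.
(c) west: |A| = 9, |A ∩ B| = 4; needs |A ∩ B| < |A ∖ B| — true.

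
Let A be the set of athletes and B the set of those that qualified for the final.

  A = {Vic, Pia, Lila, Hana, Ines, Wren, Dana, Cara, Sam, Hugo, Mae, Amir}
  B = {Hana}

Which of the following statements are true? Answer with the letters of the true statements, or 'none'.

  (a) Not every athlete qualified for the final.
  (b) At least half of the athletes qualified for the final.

(a)

|A| = 12, |A ∩ B| = 1, |A ∖ B| = 11.
(a) A ⊄ B (|A ∖ B| ≥ 1): holds.
(b) |A ∩ B| ≥ |A ∖ B|: fails.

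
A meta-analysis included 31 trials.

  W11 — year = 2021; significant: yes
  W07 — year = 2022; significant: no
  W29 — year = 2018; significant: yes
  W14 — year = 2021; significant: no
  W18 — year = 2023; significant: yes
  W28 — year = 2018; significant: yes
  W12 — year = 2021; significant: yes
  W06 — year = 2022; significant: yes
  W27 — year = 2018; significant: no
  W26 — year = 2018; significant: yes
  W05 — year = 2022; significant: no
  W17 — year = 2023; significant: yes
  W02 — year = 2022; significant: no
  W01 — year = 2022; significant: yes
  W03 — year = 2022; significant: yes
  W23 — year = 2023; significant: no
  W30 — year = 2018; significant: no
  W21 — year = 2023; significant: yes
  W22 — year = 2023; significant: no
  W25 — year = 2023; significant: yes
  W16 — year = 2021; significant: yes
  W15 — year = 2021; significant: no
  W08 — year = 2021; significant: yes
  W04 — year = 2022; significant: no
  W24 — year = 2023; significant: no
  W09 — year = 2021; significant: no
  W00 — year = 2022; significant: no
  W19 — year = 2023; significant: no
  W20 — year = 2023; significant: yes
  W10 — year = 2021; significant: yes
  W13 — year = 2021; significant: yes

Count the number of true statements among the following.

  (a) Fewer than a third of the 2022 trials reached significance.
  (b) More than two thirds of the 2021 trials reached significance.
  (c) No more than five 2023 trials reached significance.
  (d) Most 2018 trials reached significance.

2

(a) 2022: |A| = 8, |A ∩ B| = 3; needs |A ∩ B| / |A| < 1/3 — false.
(b) 2021: |A| = 9, |A ∩ B| = 6; needs |A ∩ B| / |A| > 2/3 — false.
(c) 2023: |A| = 9, |A ∩ B| = 5; needs |A ∩ B| ≤ 5 — true.
(d) 2018: |A| = 5, |A ∩ B| = 3; needs |A ∩ B| > |A ∖ B| — true.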